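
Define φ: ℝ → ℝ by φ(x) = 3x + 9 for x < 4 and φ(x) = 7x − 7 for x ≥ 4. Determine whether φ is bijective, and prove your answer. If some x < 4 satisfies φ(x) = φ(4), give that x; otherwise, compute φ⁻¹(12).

1

Both pieces are strictly increasing (slopes 3 and 7), so each is injective on its own interval.
The left piece maps (−∞, 4) onto (−∞, 21); the right piece maps [4, ∞) onto [21, ∞).
Since 21 = 21, the images partition ℝ: φ is injective and surjective, hence bijective.
Because the two images are disjoint, no x < 4 has φ(x) = φ(4), so we compute φ⁻¹(12): 12 lies in (−∞, 21), so solve 3x + 9 = 12: x = (12 − 9)/3 = 1.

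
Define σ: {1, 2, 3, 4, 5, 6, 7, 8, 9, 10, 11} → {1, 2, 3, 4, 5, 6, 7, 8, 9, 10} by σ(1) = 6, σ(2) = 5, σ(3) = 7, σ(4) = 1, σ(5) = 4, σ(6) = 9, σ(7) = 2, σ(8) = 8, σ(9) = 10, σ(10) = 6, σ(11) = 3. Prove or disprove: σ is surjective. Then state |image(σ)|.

10

Every element of the codomain has a preimage: 1 = σ(4), 2 = σ(7), 3 = σ(11), 4 = σ(5), 5 = σ(2), 6 = σ(1), 7 = σ(3), 8 = σ(8), 9 = σ(6), 10 = σ(9).
Therefore σ is surjective.
The image of σ is {1, 2, 3, 4, 5, 6, 7, 8, 9, 10}, which has 10 elements.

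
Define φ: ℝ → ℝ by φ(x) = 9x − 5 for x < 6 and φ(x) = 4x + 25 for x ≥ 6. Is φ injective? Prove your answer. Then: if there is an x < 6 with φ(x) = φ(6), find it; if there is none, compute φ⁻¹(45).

50/9

Both pieces are strictly increasing (slopes 9 and 4), so each is injective on its own interval.
The left piece maps (−∞, 6) onto (−∞, 49); the right piece maps [6, ∞) onto [49, ∞).
These images are disjoint, so no value is attained by both pieces. So φ is injective.
Because the two images are disjoint, no x < 6 has φ(x) = φ(6), so we compute φ⁻¹(45): 45 lies in (−∞, 49), so solve 9x − 5 = 45: x = (45 + 5)/9 = 50/9.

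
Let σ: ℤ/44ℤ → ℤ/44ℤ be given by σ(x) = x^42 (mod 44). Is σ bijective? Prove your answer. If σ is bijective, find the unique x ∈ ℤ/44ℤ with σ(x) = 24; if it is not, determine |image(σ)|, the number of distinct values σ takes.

σ(10): Repeated squaring mod 44: 10^1 ≡ 10, 10^2 ≡ 10² = 100 ≡ 12, 10^4 ≡ 12² = 144 ≡ 12, 10^8 ≡ 12² = 144 ≡ 12, 10^16 ≡ 12² = 144 ≡ 12, 10^32 ≡ 12² = 144 ≡ 12. Since 42 = 32 + 8 + 2, 10^42 ≡ 12·12·12: 12·12 = 144 ≡ 12, then 12·12 = 144 ≡ 12. So 10^42 ≡ 12 (mod 44).
σ(12): Repeated squaring mod 44: 12^1 ≡ 12, 12^2 ≡ 12² = 144 ≡ 12, 12^4 ≡ 12² = 144 ≡ 12, 12^8 ≡ 12² = 144 ≡ 12, 12^16 ≡ 12² = 144 ≡ 12, 12^32 ≡ 12² = 144 ≡ 12. Since 42 = 32 + 8 + 2, 12^42 ≡ 12·12·12: 12·12 = 144 ≡ 12, then 12·12 = 144 ≡ 12. So 12^42 ≡ 12 (mod 44).
So σ(10) = σ(12) = 12 while 10 ≠ 12, thus σ is not injective, hence not bijective.
Since σ is not bijective, we determine |image(σ)|. Computing x^42 mod 44 for each x (by repeated squaring, reducing mod 44 at every step), the values σ(0), σ(1), …, σ(43) are: 0, 1, 4, 9, 16, 25, 36, 5, 20, 37, 12, 33, 12, 37, 20, 5, 36, 25, 16, 9, 4, 1, 0, 1, 4, 9, 16, 25, 36, 5, 20, 37, 12, 33, 12, 37, 20, 5, 36, 25, 16, 9, 4, 1.
The distinct values are {0, 1, 4, 5, 9, 12, 16, 20, 25, 33, 36, 37}; there are 12 of them.

12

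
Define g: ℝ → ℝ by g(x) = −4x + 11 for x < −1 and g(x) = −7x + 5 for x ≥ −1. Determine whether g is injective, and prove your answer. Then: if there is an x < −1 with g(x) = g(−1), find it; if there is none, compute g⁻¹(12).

-1

Both pieces are strictly decreasing (slopes −4 and −7), so each is injective on its own interval.
The left piece maps (−∞, −1) onto (15, ∞); the right piece maps [−1, ∞) onto (−∞, 12].
These images are disjoint, so no value is attained by both pieces. So g is injective.
Because the two images are disjoint, no x < −1 has g(x) = g(−1), so we compute g⁻¹(12): 12 lies in (−∞, 12], so solve −7x + 5 = 12: x = (12 − 5)/(−7) = −1.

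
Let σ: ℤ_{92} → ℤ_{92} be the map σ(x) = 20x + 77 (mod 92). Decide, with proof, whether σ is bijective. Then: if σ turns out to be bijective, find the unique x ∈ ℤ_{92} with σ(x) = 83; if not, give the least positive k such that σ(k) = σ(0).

23

We have gcd(20, 92) = 4 > 1. Taking u = 0 and v = 23: σ(0) = 77 and σ(23) = 20·23 + 77 = 537 ≡ 77 (mod 92).
So σ(0) = σ(23) while 0 ≠ 23, so σ is not injective, hence not bijective.
Since σ is not bijective, we find the least positive k with σ(k) = σ(0): this means 20k ≡ 0 (mod 92), i.e. 92 ∣ 20k. Since gcd(20, 92) = 4, dividing through by 4 this holds exactly when 23 ∣ 5k, and as gcd(5, 23) = 1, exactly when 23 ∣ k.
The smallest positive such k is 23.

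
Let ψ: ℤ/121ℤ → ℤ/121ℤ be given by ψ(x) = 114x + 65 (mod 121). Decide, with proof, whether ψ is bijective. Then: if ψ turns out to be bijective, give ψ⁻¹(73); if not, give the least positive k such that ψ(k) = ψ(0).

68

Recall: ψ is injective if ψ(a) = ψ(b) implies a = b.
Suppose ψ(a) = ψ(b) in ℤ/121ℤ. Then 114a + 65 ≡ 114b + 65 (mod 121), so 114(a − b) ≡ 0 (mod 121).
Since gcd(114, 121) = 1, 114 is invertible modulo 121, hence a − b ≡ 0 (mod 121), i.e. a = b.
We now compute 114⁻¹ mod 121 explicitly. Euclid's algorithm: 121 = 1·114 + 7, 114 = 16·7 + 2, 7 = 3·2 + 1; back-substituting gives 1 = 69·114 − 65·121, so 114⁻¹ ≡ 69 (mod 121).
Then y ↦ 69(y − 65) is a two-sided inverse to ψ, so every y ∈ ℤ/121ℤ has a preimage.
So ψ is bijective.
Since ψ is bijective, we compute ψ⁻¹(73): solve 114x + 65 ≡ 73 (mod 121), i.e. 114x ≡ 8 (mod 121).
Multiplying by 114⁻¹ = 69 gives x ≡ 69·8 = 552 = 4·121 + 68 ≡ 68 (mod 121).
Check: ψ(68) = 114·68 + 65 = 7817 = 64·121 + 73 ≡ 73 (mod 121).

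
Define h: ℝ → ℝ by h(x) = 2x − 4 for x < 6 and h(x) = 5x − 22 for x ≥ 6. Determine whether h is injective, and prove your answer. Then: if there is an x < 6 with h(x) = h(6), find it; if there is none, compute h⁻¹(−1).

Both pieces are strictly increasing (slopes 2 and 5), so each is injective on its own interval.
The left piece maps (−∞, 6) onto (−∞, 8); the right piece maps [6, ∞) onto [8, ∞).
These images are disjoint, so no value is attained by both pieces. Therefore h is injective.
Because the two images are disjoint, no x < 6 has h(x) = h(6), so we compute h⁻¹(−1): −1 lies in (−∞, 8), so solve 2x − 4 = −1: x = (−1 + 4)/2 = 3/2.

3/2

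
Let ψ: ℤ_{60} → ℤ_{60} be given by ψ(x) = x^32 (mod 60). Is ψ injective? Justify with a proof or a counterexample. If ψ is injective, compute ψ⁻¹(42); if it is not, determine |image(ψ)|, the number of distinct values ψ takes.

ψ(2): Repeated squaring mod 60: 2^1 ≡ 2, 2^2 ≡ 2² = 4, 2^4 ≡ 4² = 16, 2^8 ≡ 16² = 256 ≡ 16, 2^16 ≡ 16² = 256 ≡ 16, 2^32 ≡ 16² = 256 ≡ 16. So 2^32 ≡ 16 (mod 60).
ψ(4): Repeated squaring mod 60: 4^1 ≡ 4, 4^2 ≡ 4² = 16, 4^4 ≡ 16² = 256 ≡ 16, 4^8 ≡ 16² = 256 ≡ 16, 4^16 ≡ 16² = 256 ≡ 16, 4^32 ≡ 16² = 256 ≡ 16. So 4^32 ≡ 16 (mod 60).
So ψ(2) = ψ(4) = 16 while 2 ≠ 4, therefore ψ is not injective.
Since ψ is not injective, we determine |image(ψ)|. Computing x^32 mod 60 for each x (by repeated squaring, reducing mod 60 at every step), the values ψ(0), ψ(1), …, ψ(59) are: 0, 1, 16, 21, 16, 25, 36, 1, 16, 21, 40, 1, 36, 1, 16, 45, 16, 1, 36, 1, 40, 21, 16, 1, 36, 25, 16, 21, 16, 1, 0, 1, 16, 21, 16, 25, 36, 1, 16, 21, 40, 1, 36, 1, 16, 45, 16, 1, 36, 1, 40, 21, 16, 1, 36, 25, 16, 21, 16, 1.
The distinct values are {0, 1, 16, 21, 25, 36, 40, 45}; there are 8 of them.

8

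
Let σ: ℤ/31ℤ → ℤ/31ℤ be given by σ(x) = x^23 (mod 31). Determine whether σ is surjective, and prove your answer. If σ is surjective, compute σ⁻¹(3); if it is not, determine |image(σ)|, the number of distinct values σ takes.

22

Since 31 is prime, the nonzero elements of ℤ/31ℤ form a cyclic group of order 30.
As gcd(23, 30) = 1, raising to the 23rd power is a bijection on this group: if a^23 ≡ b^23 then (ab^{−1})^23 = 1, and the only element of order dividing gcd(23, 30) = 1 is 1, so a = b.
With σ(0) = 0 this makes σ injective on all of ℤ/31ℤ, hence bijective (finite equal-size domain and codomain). In particular σ is surjective.
Since σ is surjective, we find the preimage of 3. The inverse of x ↦ x^23 on (ℤ/31ℤ)^× is x ↦ x^17, because 23·17 = 391 = 13·30 + 1 ≡ 1 (mod 30) and x^{30} = 1 for x ≠ 0 (Fermat). So σ⁻¹(3) = 3^17 mod 31.
Repeated squaring mod 31: 3^1 ≡ 3, 3^2 ≡ 3² = 9, 3^4 ≡ 9² = 81 ≡ 19, 3^8 ≡ 19² = 361 ≡ 20, 3^16 ≡ 20² = 400 ≡ 28. Since 17 = 16 + 1, 3^17 ≡ 28·3: 28·3 = 84 ≡ 22. So 3^17 ≡ 22 (mod 31).
Hence σ⁻¹(3) = 22.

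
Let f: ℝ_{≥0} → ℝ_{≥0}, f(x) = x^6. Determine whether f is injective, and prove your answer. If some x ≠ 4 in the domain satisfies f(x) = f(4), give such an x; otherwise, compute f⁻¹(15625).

5

On ℝ_{≥0}, x ↦ x^6 is strictly increasing, so f(x_1) = f(x_2) forces x_1 = x_2. Thus f is injective.
Since x ↦ x^6 is strictly increasing on ℝ_{≥0}, it is injective there, so no x ≠ 4 in the domain has f(x) = f(4). We therefore compute f⁻¹(15625) = 15625^{1/6} = 5 (indeed 5^6 = 15625).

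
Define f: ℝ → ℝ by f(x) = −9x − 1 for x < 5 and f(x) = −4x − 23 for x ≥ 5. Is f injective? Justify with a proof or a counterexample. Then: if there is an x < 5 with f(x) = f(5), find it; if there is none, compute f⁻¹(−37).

14/3

Both pieces are strictly decreasing (slopes −9 and −4), so each is injective on its own interval.
The left piece maps (−∞, 5) onto (−46, ∞); the right piece maps [5, ∞) onto (−∞, −43].
These images overlap. In particular f(5) = −43 (right piece), and solving −9x − 1 = −43 on the left piece gives x = 14/3 < 5.
So f(14/3) = f(5) with 14/3 ≠ 5, and f is not injective. This x = 14/3 is the requested value below 5.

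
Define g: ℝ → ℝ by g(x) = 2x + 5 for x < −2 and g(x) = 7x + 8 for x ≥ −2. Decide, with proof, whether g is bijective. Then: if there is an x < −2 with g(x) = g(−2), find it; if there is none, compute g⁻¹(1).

Both pieces are strictly increasing (slopes 2 and 7), so each is injective on its own interval.
The left piece maps (−∞, −2) onto (−∞, 1); the right piece maps [−2, ∞) onto [−6, ∞).
These images overlap. In particular g(−2) = −6 (right piece), and solving 2x + 5 = −6 on the left piece gives x = −11/2 < −2.
So g(−11/2) = g(−2) with −11/2 ≠ −2, and g is not injective, hence not bijective. This x = −11/2 is the requested value below −2.

-11/2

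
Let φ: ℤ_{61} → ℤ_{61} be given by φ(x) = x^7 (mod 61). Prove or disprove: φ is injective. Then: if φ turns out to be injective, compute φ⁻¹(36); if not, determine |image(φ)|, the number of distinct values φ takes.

4

Since 61 is prime, the nonzero elements of ℤ_{61} form a cyclic group of order 60.
As gcd(7, 60) = 1, raising to the 7th power is a bijection on this group: if x_1^7 ≡ x_2^7 then (x_1x_2^{−1})^7 = 1, and the only element of order dividing gcd(7, 60) = 1 is 1, so x_1 = x_2.
With φ(0) = 0 this makes φ injective on all of ℤ_{61}, hence bijective (finite equal-size domain and codomain). In particular φ is injective.
Since φ is injective, we find the preimage of 36. The inverse of x ↦ x^7 on (ℤ_{61})^× is x ↦ x^43, because 7·43 = 301 = 5·60 + 1 ≡ 1 (mod 60) and x^{60} = 1 for x ≠ 0 (Fermat). So φ⁻¹(36) = 36^43 mod 61.
Repeated squaring mod 61: 36^1 ≡ 36, 36^2 ≡ 36² = 1296 ≡ 15, 36^4 ≡ 15² = 225 ≡ 42, 36^8 ≡ 42² = 1764 ≡ 56, 36^16 ≡ 56² = 3136 ≡ 25, 36^32 ≡ 25² = 625 ≡ 15. Since 43 = 32 + 8 + 2 + 1, 36^43 ≡ 15·56·15·36: 15·56 = 840 ≡ 47, then 47·15 = 705 ≡ 34, then 34·36 = 1224 ≡ 4. So 36^43 ≡ 4 (mod 61).
Hence φ⁻¹(36) = 4.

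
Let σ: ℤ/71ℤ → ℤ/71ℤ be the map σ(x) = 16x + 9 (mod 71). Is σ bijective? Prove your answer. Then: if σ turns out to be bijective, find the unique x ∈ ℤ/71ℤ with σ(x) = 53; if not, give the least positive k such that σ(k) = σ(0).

56

Recall that injectivity means: for all a, b in the domain, σ(a) = σ(b) implies a = b.
If σ(a) = σ(b), then 16a ≡ 16b (mod 71). Because gcd(16, 71) = 1, we may cancel 16 to get a ≡ b (mod 71).
We now compute 16⁻¹ mod 71 explicitly. Euclid's algorithm: 71 = 4·16 + 7, 16 = 2·7 + 2, 7 = 3·2 + 1; back-substituting gives 1 = 40·16 − 9·71, so 16⁻¹ ≡ 40 (mod 71).
Then y ↦ 40(y − 9) is a two-sided inverse to σ, so every y ∈ ℤ/71ℤ has a preimage.
Therefore σ is bijective.
Since σ is bijective, we compute σ⁻¹(53): solve 16x + 9 ≡ 53 (mod 71), i.e. 16x ≡ 44 (mod 71).
Multiplying by 16⁻¹ = 40 gives x ≡ 40·44 = 1760 = 24·71 + 56 ≡ 56 (mod 71).
Check: σ(56) = 16·56 + 9 = 905 = 12·71 + 53 ≡ 53 (mod 71).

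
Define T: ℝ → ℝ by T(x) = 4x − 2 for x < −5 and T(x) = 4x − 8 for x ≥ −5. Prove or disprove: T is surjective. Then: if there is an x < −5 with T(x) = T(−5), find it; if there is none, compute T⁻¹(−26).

Both pieces are strictly increasing (slopes 4 and 4), so each is injective on its own interval.
The left piece maps (−∞, −5) onto (−∞, −22); the right piece maps [−5, ∞) onto [−28, ∞).
The union (−∞, −22) ∪ [−28, ∞) covers ℝ, so T is surjective.
For the follow-up: the images overlap, so an x < −5 with T(x) = T(−5) exists. T(−5) = −28; solving 4x − 2 = −28 for x < −5 gives x = (−28 + 2)/4 = −13/2.

-13/2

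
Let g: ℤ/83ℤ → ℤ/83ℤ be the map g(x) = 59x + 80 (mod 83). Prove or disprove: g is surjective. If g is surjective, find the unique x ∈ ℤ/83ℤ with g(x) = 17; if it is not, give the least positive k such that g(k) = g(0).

13

Recall: surjectivity means every element of the codomain has a preimage under g.
Since gcd(59, 83) = 1, 59 is invertible modulo 83. Euclid's algorithm: 83 = 1·59 + 24, 59 = 2·24 + 11, 24 = 2·11 + 2, 11 = 5·2 + 1; back-substituting gives 1 = 38·59 − 27·83, so 59⁻¹ ≡ 38 (mod 83).
Then y ↦ 38(y − 80) is a two-sided inverse to g, so every y ∈ ℤ/83ℤ has a preimage.
Hence g is surjective.
Since g is surjective, we find g⁻¹(17): we need 59x ≡ 17 − 80 ≡ 20 (mod 83). Using 59⁻¹ = 38: x ≡ 38·20 = 760 = 9·83 + 13, so x = 13.
Check: g(13) = 59·13 + 80 = 847 = 10·83 + 17 ≡ 17 (mod 83).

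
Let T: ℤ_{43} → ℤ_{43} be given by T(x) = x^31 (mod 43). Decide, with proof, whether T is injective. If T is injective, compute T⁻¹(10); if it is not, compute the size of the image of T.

40

Since 43 is prime, the nonzero elements of ℤ_{43} form a cyclic group of order 42.
As gcd(31, 42) = 1, raising to the 31st power is a bijection on this group: if x_1^31 ≡ x_2^31 then (x_1x_2^{−1})^31 = 1, and the only element of order dividing gcd(31, 42) = 1 is 1, so x_1 = x_2.
With T(0) = 0 this makes T injective on all of ℤ_{43}, hence bijective (finite equal-size domain and codomain). In particular T is injective.
Since T is injective, we find the preimage of 10. The inverse of x ↦ x^31 on (ℤ_{43})^× is x ↦ x^19, because 31·19 = 589 = 14·42 + 1 ≡ 1 (mod 42) and x^{42} = 1 for x ≠ 0 (Fermat). So T⁻¹(10) = 10^19 mod 43.
Repeated squaring mod 43: 10^1 ≡ 10, 10^2 ≡ 10² = 100 ≡ 14, 10^4 ≡ 14² = 196 ≡ 24, 10^8 ≡ 24² = 576 ≡ 17, 10^16 ≡ 17² = 289 ≡ 31. Since 19 = 16 + 2 + 1, 10^19 ≡ 31·14·10: 31·14 = 434 ≡ 4, then 4·10 = 40. So 10^19 ≡ 40 (mod 43).
Hence T⁻¹(10) = 40.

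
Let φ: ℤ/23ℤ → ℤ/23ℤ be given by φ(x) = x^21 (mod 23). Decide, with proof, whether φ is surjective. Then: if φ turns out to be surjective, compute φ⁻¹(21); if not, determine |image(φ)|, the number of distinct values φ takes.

11

Since 23 is prime, the nonzero elements of ℤ/23ℤ form a cyclic group of order 22.
As gcd(21, 22) = 1, raising to the 21st power is a bijection on this group: if a^21 ≡ b^21 then (ab^{−1})^21 = 1, and the only element of order dividing gcd(21, 22) = 1 is 1, so a = b.
With φ(0) = 0 this makes φ injective on all of ℤ/23ℤ, hence bijective (finite equal-size domain and codomain). In particular φ is surjective.
Since φ is surjective, we find the preimage of 21. The inverse of x ↦ x^21 on (ℤ/23ℤ)^× is x ↦ x^21, because 21·21 = 441 = 20·22 + 1 ≡ 1 (mod 22) and x^{22} = 1 for x ≠ 0 (Fermat). So φ⁻¹(21) = 21^21 mod 23.
Repeated squaring mod 23: 21^1 ≡ 21, 21^2 ≡ 21² = 441 ≡ 4, 21^4 ≡ 4² = 16, 21^8 ≡ 16² = 256 ≡ 3, 21^16 ≡ 3² = 9. Since 21 = 16 + 4 + 1, 21^21 ≡ 9·16·21: 9·16 = 144 ≡ 6, then 6·21 = 126 ≡ 11. So 21^21 ≡ 11 (mod 23).
Hence φ⁻¹(21) = 11.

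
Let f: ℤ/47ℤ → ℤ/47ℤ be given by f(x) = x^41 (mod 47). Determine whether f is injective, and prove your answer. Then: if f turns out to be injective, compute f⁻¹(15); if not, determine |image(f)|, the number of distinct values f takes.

Since 47 is prime, the nonzero elements of ℤ/47ℤ form a cyclic group of order 46.
As gcd(41, 46) = 1, raising to the 41st power is a bijection on this group: if x_1^41 ≡ x_2^41 then (x_1x_2^{−1})^41 = 1, and the only element of order dividing gcd(41, 46) = 1 is 1, so x_1 = x_2.
With f(0) = 0 this makes f injective on all of ℤ/47ℤ, hence bijective (finite equal-size domain and codomain). In particular f is injective.
Since f is injective, we find the preimage of 15. The inverse of x ↦ x^41 on (ℤ/47ℤ)^× is x ↦ x^9, because 41·9 = 369 = 8·46 + 1 ≡ 1 (mod 46) and x^{46} = 1 for x ≠ 0 (Fermat). So f⁻¹(15) = 15^9 mod 47.
Repeated squaring mod 47: 15^1 ≡ 15, 15^2 ≡ 15² = 225 ≡ 37, 15^4 ≡ 37² = 1369 ≡ 6, 15^8 ≡ 6² = 36. Since 9 = 8 + 1, 15^9 ≡ 36·15: 36·15 = 540 ≡ 23. So 15^9 ≡ 23 (mod 47).
Hence f⁻¹(15) = 23.

23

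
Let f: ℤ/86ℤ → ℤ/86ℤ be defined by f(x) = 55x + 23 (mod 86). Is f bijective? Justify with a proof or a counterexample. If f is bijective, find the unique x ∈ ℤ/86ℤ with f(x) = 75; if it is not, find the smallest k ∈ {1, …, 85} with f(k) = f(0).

76

Suppose f(s) = f(t) in ℤ/86ℤ. Then 55s + 23 ≡ 55t + 23 (mod 86), hence 55(s − t) ≡ 0 (mod 86).
Since gcd(55, 86) = 1, 55 is invertible modulo 86, so s − t ≡ 0 (mod 86), i.e. s = t.
We now compute 55⁻¹ mod 86 explicitly. Euclid's algorithm: 86 = 1·55 + 31, 55 = 1·31 + 24, 31 = 1·24 + 7, 24 = 3·7 + 3, 7 = 2·3 + 1; back-substituting gives 1 = 61·55 − 39·86, so 55⁻¹ ≡ 61 (mod 86).
For any y ∈ ℤ/86ℤ, x = 61(y − 23) mod 86 satisfies f(x) = 55·61(y − 23) + 23 ≡ y (since 55·61 ≡ 1 mod 86). So every y has a preimage.
So f is bijective.
Since f is bijective, we compute f⁻¹(75): solve 55x + 23 ≡ 75 (mod 86), i.e. 55x ≡ 52 (mod 86).
Multiplying by 55⁻¹ = 61 gives x ≡ 61·52 = 3172 = 36·86 + 76 ≡ 76 (mod 86).
Check: f(76) = 55·76 + 23 = 4203 = 48·86 + 75 ≡ 75 (mod 86).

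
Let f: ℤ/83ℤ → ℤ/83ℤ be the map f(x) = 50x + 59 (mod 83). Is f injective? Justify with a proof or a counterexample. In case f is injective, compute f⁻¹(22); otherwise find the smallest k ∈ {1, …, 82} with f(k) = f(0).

By definition, injectivity means: for all x_1, x_2 in the domain, f(x_1) = f(x_2) implies x_1 = x_2.
If f(x_1) = f(x_2), then 50x_1 ≡ 50x_2 (mod 83). Because gcd(50, 83) = 1, we may cancel 50 to get x_1 ≡ x_2 (mod 83).
Thus f is injective.
We now compute 50⁻¹ mod 83 explicitly. Euclid's algorithm: 83 = 1·50 + 33, 50 = 1·33 + 17, 33 = 1·17 + 16, 17 = 1·16 + 1; back-substituting gives 1 = 5·50 − 3·83, so 50⁻¹ ≡ 5 (mod 83).
Since f is injective, we find f⁻¹(22): we need 50x ≡ 22 − 59 ≡ 46 (mod 83). Using 50⁻¹ = 5: x ≡ 5·46 = 230 = 2·83 + 64, so x = 64.
Check: f(64) = 50·64 + 59 = 3259 = 39·83 + 22 ≡ 22 (mod 83).

64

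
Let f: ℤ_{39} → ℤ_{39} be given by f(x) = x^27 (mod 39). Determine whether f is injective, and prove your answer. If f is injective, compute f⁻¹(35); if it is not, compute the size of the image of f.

15

f(2): Repeated squaring mod 39: 2^1 ≡ 2, 2^2 ≡ 2² = 4, 2^4 ≡ 4² = 16, 2^8 ≡ 16² = 256 ≡ 22, 2^16 ≡ 22² = 484 ≡ 16. Since 27 = 16 + 8 + 2 + 1, 2^27 ≡ 16·22·4·2: 16·22 = 352 ≡ 1, then 1·4 = 4, then 4·2 = 8. So 2^27 ≡ 8 (mod 39).
f(5): Repeated squaring mod 39: 5^1 ≡ 5, 5^2 ≡ 5² = 25, 5^4 ≡ 25² = 625 ≡ 1, 5^8 ≡ 1² = 1, 5^16 ≡ 1² = 1. Since 27 = 16 + 8 + 2 + 1, 5^27 ≡ 1·1·25·5: 1·1 = 1, then 1·25 = 25, then 25·5 = 125 ≡ 8. So 5^27 ≡ 8 (mod 39).
So f(2) = f(5) = 8 while 2 ≠ 5, thus f is not injective.
Since f is not injective, we determine |image(f)|. Computing x^27 mod 39 for each x (by repeated squaring, reducing mod 39 at every step), the values f(0), f(1), …, f(38) are: 0, 1, 8, 27, 25, 8, 21, 31, 5, 27, 25, 5, 12, 13, 14, 21, 1, 38, 21, 34, 5, 18, 1, 38, 18, 25, 26, 27, 34, 14, 12, 34, 8, 18, 31, 14, 12, 31, 38.
The distinct values are {0, 1, 5, 8, 12, 13, 14, 18, 21, 25, 26, 27, 31, 34, 38}; there are 15 of them.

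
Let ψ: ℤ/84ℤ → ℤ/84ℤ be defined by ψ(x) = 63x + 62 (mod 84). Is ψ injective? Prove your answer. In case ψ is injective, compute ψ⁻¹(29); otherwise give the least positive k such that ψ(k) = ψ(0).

Recall that injectivity means: for all u, v in the domain, ψ(u) = ψ(v) implies u = v.
We have gcd(63, 84) = 21 > 1. Taking u = 0 and v = 4: ψ(0) = 62 and ψ(4) = 63·4 + 62 = 314 ≡ 62 (mod 84).
So ψ(0) = ψ(4) while 0 ≠ 4, hence ψ is not injective.
Since ψ is not injective, we find the least positive k with ψ(k) = ψ(0): this means 63k ≡ 0 (mod 84), i.e. 84 ∣ 63k. Since gcd(63, 84) = 21, dividing through by 21 this holds exactly when 4 ∣ 3k, and as gcd(3, 4) = 1, exactly when 4 ∣ k.
The smallest positive such k is 4.

4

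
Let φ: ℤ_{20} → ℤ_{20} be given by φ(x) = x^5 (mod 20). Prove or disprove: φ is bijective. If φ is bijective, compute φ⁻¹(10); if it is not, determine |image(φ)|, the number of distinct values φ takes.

φ(0) = 0^5 = 0.
φ(10): Repeated squaring mod 20: 10^1 ≡ 10, 10^2 ≡ 10² = 100 ≡ 0, 10^4 ≡ 0² = 0. Since 5 = 4 + 1, 10^5 ≡ 0·10: 0·10 = 0. So 10^5 ≡ 0 (mod 20).
So φ(0) = φ(10) = 0 while 0 ≠ 10, therefore φ is not injective, hence not bijective.
Since φ is not bijective, we determine |image(φ)|. Computing x^5 mod 20 for each x (by repeated squaring, reducing mod 20 at every step), the values φ(0), φ(1), …, φ(19) are: 0, 1, 12, 3, 4, 5, 16, 7, 8, 9, 0, 11, 12, 13, 4, 15, 16, 17, 8, 19.
The distinct values are {0, 1, 3, 4, 5, 7, 8, 9, 11, 12, 13, 15, 16, 17, 19}; there are 15 of them.

15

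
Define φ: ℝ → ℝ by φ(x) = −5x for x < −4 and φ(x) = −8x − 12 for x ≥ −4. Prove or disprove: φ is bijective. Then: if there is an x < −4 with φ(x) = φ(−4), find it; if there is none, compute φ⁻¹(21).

-21/5

Both pieces are strictly decreasing (slopes −5 and −8), so each is injective on its own interval.
The left piece maps (−∞, −4) onto (20, ∞); the right piece maps [−4, ∞) onto (−∞, 20].
Since 20 = 20, the images partition ℝ: φ is injective and surjective, hence bijective.
Because the two images are disjoint, no x < −4 has φ(x) = φ(−4), so we compute φ⁻¹(21): 21 lies in (20, ∞), so solve −5x = 21: x = (21 − 0)/(−5) = −21/5.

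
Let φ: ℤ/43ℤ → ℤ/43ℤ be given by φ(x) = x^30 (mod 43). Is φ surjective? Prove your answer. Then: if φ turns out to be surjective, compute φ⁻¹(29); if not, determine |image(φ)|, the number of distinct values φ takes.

8

φ(1) = 1^30 = 1.
φ(6): Repeated squaring mod 43: 6^1 ≡ 6, 6^2 ≡ 6² = 36, 6^4 ≡ 36² = 1296 ≡ 6, 6^8 ≡ 6² = 36, 6^16 ≡ 36² = 1296 ≡ 6. Since 30 = 16 + 8 + 4 + 2, 6^30 ≡ 6·36·6·36: 6·36 = 216 ≡ 1, then 1·6 = 6, then 6·36 = 216 ≡ 1. So 6^30 ≡ 1 (mod 43).
So φ(1) = φ(6) = 1 while 1 ≠ 6, therefore φ is not injective.
A non-injective map from the 43-element set ℤ/43ℤ to itself takes at most 42 distinct values, so it cannot be surjective. Therefore φ is not surjective.
Since φ is not surjective, we determine |image(φ)|. Computing x^30 mod 43 for each x (by repeated squaring, reducing mod 43 at every step), the values φ(0), φ(1), …, φ(42) are: 0, 1, 4, 11, 16, 21, 1, 1, 21, 35, 41, 35, 4, 21, 4, 16, 41, 41, 11, 16, 35, 11, 11, 35, 16, 11, 41, 41, 16, 4, 21, 4, 35, 41, 35, 21, 1, 1, 21, 16, 11, 4, 1.
The distinct values are {0, 1, 4, 11, 16, 21, 35, 41}; there are 8 of them.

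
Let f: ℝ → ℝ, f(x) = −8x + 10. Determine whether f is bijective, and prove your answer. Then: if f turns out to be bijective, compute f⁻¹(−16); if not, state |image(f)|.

Suppose f(x_1) = f(x_2). Then −8x_1 + 10 = −8x_2 + 10, hence −8x_1 = −8x_2, thus x_1 = x_2.
For any y ∈ ℝ, x = (y − 10)/(−8) satisfies f(x) = y.
So f is bijective.
Since f is bijective, we compute f⁻¹(−16) = (−16 − 10)/(−8) = 13/4.

13/4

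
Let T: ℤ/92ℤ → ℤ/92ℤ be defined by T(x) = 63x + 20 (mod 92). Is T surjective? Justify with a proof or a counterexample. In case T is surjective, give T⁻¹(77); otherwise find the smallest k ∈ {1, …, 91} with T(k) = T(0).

71

Since gcd(63, 92) = 1, 63 is invertible modulo 92. Euclid's algorithm: 92 = 1·63 + 29, 63 = 2·29 + 5, 29 = 5·5 + 4, 5 = 1·4 + 1; back-substituting gives 1 = 19·63 − 13·92, so 63⁻¹ ≡ 19 (mod 92).
Then y ↦ 19(y − 20) is a two-sided inverse to T, so every y ∈ ℤ/92ℤ has a preimage.
Therefore T is surjective.
Since T is surjective, we find T⁻¹(77): we need 63x ≡ 77 − 20 ≡ 57 (mod 92). Using 63⁻¹ = 19: x ≡ 19·57 = 1083 = 11·92 + 71, so x = 71.
Check: T(71) = 63·71 + 20 = 4493 = 48·92 + 77 ≡ 77 (mod 92).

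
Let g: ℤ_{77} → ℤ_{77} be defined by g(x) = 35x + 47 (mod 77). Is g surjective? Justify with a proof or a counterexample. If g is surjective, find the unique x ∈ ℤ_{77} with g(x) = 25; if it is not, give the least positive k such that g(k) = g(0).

Since gcd(35, 77) = 7, we have 35x ≡ 0 (mod 7) for all x, so g(x) ≡ 5 (mod 7).
But 0 ≢ 5 (mod 7), so 0 ∈ ℤ_{77} has no preimage. Thus g is not surjective.
Since g is not surjective, we find the least positive k with g(k) = g(0): this means 35k ≡ 0 (mod 77), i.e. 77 ∣ 35k. Since gcd(35, 77) = 7, dividing through by 7 this holds exactly when 11 ∣ 5k, and as gcd(5, 11) = 1, exactly when 11 ∣ k.
The smallest positive such k is 11.

11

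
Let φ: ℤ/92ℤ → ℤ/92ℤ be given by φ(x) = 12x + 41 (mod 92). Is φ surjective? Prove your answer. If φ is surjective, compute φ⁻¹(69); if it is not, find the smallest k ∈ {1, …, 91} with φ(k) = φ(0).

Recall: surjectivity means every element of the codomain has a preimage under φ.
Since gcd(12, 92) = 4, we have 12x ≡ 0 (mod 4) for all x, so φ(x) ≡ 1 (mod 4).
But 0 ≢ 1 (mod 4), so 0 ∈ ℤ/92ℤ has no preimage. Hence φ is not surjective.
Since φ is not surjective, we find the least positive k with φ(k) = φ(0): this means 12k ≡ 0 (mod 92), i.e. 92 ∣ 12k. Since gcd(12, 92) = 4, dividing through by 4 this holds exactly when 23 ∣ 3k, and as gcd(3, 23) = 1, exactly when 23 ∣ k.
The smallest positive such k is 23.

23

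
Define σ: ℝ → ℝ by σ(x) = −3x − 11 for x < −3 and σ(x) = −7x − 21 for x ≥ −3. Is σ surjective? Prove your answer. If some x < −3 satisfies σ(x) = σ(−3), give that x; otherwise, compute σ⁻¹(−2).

-11/3

Both pieces are strictly decreasing (slopes −3 and −7), so each is injective on its own interval.
The left piece maps (−∞, −3) onto (−2, ∞); the right piece maps [−3, ∞) onto (−∞, 0].
The union (−2, ∞) ∪ (−∞, 0] covers ℝ, so σ is surjective.
For the follow-up: the images overlap, so an x < −3 with σ(x) = σ(−3) exists. σ(−3) = 0; solving −3x − 11 = 0 for x < −3 gives x = (0 + 11)/(−3) = −11/3.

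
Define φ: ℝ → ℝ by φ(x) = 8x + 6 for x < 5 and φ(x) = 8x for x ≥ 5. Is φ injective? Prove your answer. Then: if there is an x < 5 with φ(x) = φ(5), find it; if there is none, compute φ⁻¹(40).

Both pieces are strictly increasing (slopes 8 and 8), so each is injective on its own interval.
The left piece maps (−∞, 5) onto (−∞, 46); the right piece maps [5, ∞) onto [40, ∞).
These images overlap. In particular φ(5) = 40 (right piece), and solving 8x + 6 = 40 on the left piece gives x = 17/4 < 5.
So φ(17/4) = φ(5) with 17/4 ≠ 5, and φ is not injective. This x = 17/4 is the requested value below 5.

17/4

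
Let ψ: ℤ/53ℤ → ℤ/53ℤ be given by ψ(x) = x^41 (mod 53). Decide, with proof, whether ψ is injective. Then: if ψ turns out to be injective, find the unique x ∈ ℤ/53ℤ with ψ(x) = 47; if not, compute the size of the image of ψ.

10

Since 53 is prime, the nonzero elements of ℤ/53ℤ form a cyclic group of order 52.
As gcd(41, 52) = 1, raising to the 41st power is a bijection on this group: if u^41 ≡ v^41 then (uv^{−1})^41 = 1, and the only element of order dividing gcd(41, 52) = 1 is 1, so u = v.
With ψ(0) = 0 this makes ψ injective on all of ℤ/53ℤ, hence bijective (finite equal-size domain and codomain). In particular ψ is injective.
Since ψ is injective, we find the preimage of 47. The inverse of x ↦ x^41 on (ℤ/53ℤ)^× is x ↦ x^33, because 41·33 = 1353 = 26·52 + 1 ≡ 1 (mod 52) and x^{52} = 1 for x ≠ 0 (Fermat). So ψ⁻¹(47) = 47^33 mod 53.
Repeated squaring mod 53: 47^1 ≡ 47, 47^2 ≡ 47² = 2209 ≡ 36, 47^4 ≡ 36² = 1296 ≡ 24, 47^8 ≡ 24² = 576 ≡ 46, 47^16 ≡ 46² = 2116 ≡ 49, 47^32 ≡ 49² = 2401 ≡ 16. Since 33 = 32 + 1, 47^33 ≡ 16·47: 16·47 = 752 ≡ 10. So 47^33 ≡ 10 (mod 53).
Hence ψ⁻¹(47) = 10.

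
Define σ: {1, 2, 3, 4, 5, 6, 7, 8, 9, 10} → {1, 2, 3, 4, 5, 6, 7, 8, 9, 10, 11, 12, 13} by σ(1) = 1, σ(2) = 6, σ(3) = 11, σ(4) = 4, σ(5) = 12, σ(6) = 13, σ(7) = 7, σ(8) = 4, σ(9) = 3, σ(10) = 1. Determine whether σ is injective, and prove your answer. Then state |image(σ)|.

σ(4) = 4 = σ(8) with 4 ≠ 8, so σ is not injective.
The image of σ is {1, 3, 4, 6, 7, 11, 12, 13}, which has 8 elements.

8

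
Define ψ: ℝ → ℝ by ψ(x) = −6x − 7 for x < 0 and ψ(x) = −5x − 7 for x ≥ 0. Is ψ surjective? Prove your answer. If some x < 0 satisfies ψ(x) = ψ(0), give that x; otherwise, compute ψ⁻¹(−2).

Both pieces are strictly decreasing (slopes −6 and −5), so each is injective on its own interval.
The left piece maps (−∞, 0) onto (−7, ∞); the right piece maps [0, ∞) onto (−∞, −7].
These images together cover ℝ, so ψ is surjective.
Because the two images are disjoint, no x < 0 has ψ(x) = ψ(0), so we compute ψ⁻¹(−2): −2 lies in (−7, ∞), so solve −6x − 7 = −2: x = (−2 + 7)/(−6) = −5/6.

-5/6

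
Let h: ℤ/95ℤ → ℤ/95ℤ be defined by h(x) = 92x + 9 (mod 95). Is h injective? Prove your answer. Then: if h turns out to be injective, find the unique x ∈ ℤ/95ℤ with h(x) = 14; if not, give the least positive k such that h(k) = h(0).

30

By definition, h is injective when h(s) = h(t) forces s = t.
If h(s) = h(t), then 92s ≡ 92t (mod 95). Because gcd(92, 95) = 1, we may cancel 92 to get s ≡ t (mod 95).
So h is injective.
We now compute 92⁻¹ mod 95 explicitly. Euclid's algorithm: 95 = 1·92 + 3, 92 = 30·3 + 2, 3 = 1·2 + 1; back-substituting gives 1 = 63·92 − 61·95, so 92⁻¹ ≡ 63 (mod 95).
Since h is injective, we find h⁻¹(14): we need 92x ≡ 14 − 9 ≡ 5 (mod 95). Using 92⁻¹ = 63: x ≡ 63·5 = 315 = 3·95 + 30, so x = 30.
Check: h(30) = 92·30 + 9 = 2769 = 29·95 + 14 ≡ 14 (mod 95).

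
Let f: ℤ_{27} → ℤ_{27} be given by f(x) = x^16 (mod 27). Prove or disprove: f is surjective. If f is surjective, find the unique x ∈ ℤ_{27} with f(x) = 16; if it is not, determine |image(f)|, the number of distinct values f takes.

10

f(0) = 0^16 = 0.
f(3): Repeated squaring mod 27: 3^1 ≡ 3, 3^2 ≡ 3² = 9, 3^4 ≡ 9² = 81 ≡ 0, 3^8 ≡ 0² = 0, 3^16 ≡ 0² = 0. So 3^16 ≡ 0 (mod 27).
So f(0) = f(3) = 0 while 0 ≠ 3, hence f is not injective.
A non-injective map from the 27-element set ℤ_{27} to itself takes at most 26 distinct values, so it cannot be surjective. Hence f is not surjective.
Since f is not surjective, we determine |image(f)|. Computing x^16 mod 27 for each x (by repeated squaring, reducing mod 27 at every step), the values f(0), f(1), …, f(26) are: 0, 1, 7, 0, 22, 13, 0, 16, 19, 0, 10, 25, 0, 4, 4, 0, 25, 10, 0, 19, 16, 0, 13, 22, 0, 7, 1.
The distinct values are {0, 1, 4, 7, 10, 13, 16, 19, 22, 25}; there are 10 of them.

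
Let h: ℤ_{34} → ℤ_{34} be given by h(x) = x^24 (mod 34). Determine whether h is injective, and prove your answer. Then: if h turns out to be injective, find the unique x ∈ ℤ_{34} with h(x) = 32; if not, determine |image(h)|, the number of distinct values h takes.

6

h(2): Repeated squaring mod 34: 2^1 ≡ 2, 2^2 ≡ 2² = 4, 2^4 ≡ 4² = 16, 2^8 ≡ 16² = 256 ≡ 18, 2^16 ≡ 18² = 324 ≡ 18. Since 24 = 16 + 8, 2^24 ≡ 18·18: 18·18 = 324 ≡ 18. So 2^24 ≡ 18 (mod 34).
h(4): Repeated squaring mod 34: 4^1 ≡ 4, 4^2 ≡ 4² = 16, 4^4 ≡ 16² = 256 ≡ 18, 4^8 ≡ 18² = 324 ≡ 18, 4^16 ≡ 18² = 324 ≡ 18. Since 24 = 16 + 8, 4^24 ≡ 18·18: 18·18 = 324 ≡ 18. So 4^24 ≡ 18 (mod 34).
So h(2) = h(4) = 18 while 2 ≠ 4, hence h is not injective.
Since h is not injective, we determine |image(h)|. Computing x^24 mod 34 for each x (by repeated squaring, reducing mod 34 at every step), the values h(0), h(1), …, h(33) are: 0, 1, 18, 33, 18, 33, 16, 33, 18, 1, 16, 33, 16, 1, 16, 1, 18, 17, 18, 1, 16, 1, 16, 33, 16, 1, 18, 33, 16, 33, 18, 33, 18, 1.
The distinct values are {0, 1, 16, 17, 18, 33}; there are 6 of them.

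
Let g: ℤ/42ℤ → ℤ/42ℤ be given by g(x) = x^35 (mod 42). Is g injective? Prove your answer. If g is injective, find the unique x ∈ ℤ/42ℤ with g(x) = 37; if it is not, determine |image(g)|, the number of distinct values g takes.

Computing x^35 mod 42 for each x (by repeated squaring, reducing mod 42 at every step), the values g(0), g(1), …, g(41) are: 0, 1, 32, 33, 16, 17, 6, 7, 8, 39, 40, 23, 24, 13, 14, 15, 4, 5, 30, 31, 20, 21, 22, 11, 12, 37, 38, 27, 28, 29, 18, 19, 2, 3, 34, 35, 36, 25, 26, 9, 10, 41.
Every element of ℤ/42ℤ appears exactly once in this list, so g is a bijection, and in particular injective.
Since g is injective, we read off the preimage of 37 from the same table: g(25) = 37, so g⁻¹(37) = 25.

25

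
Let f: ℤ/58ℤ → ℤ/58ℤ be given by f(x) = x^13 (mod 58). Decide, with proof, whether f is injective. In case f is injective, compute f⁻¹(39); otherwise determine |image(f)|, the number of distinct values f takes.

Computing x^13 mod 58 for each x (by repeated squaring, reducing mod 58 at every step), the values f(0), f(1), …, f(57) are: 0, 1, 14, 19, 22, 35, 34, 25, 18, 13, 26, 21, 12, 9, 2, 27, 20, 17, 8, 3, 16, 11, 4, 53, 52, 7, 10, 15, 28, 29, 30, 43, 48, 51, 6, 5, 54, 47, 42, 55, 50, 41, 38, 31, 56, 49, 46, 37, 32, 45, 40, 33, 24, 23, 36, 39, 44, 57.
Every element of ℤ/58ℤ appears exactly once in this list, so f is a bijection, and in particular injective.
Since f is injective, we read off the preimage of 39 from the same table: f(55) = 39, so f⁻¹(39) = 55.

55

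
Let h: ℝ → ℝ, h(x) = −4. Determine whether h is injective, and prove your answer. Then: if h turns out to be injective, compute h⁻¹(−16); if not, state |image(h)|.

1

h(0) = −4 = h(1) with 0 ≠ 1, so h is not injective.
Since h is not injective, we state |image(h)|: the image of h is {−4}, which has 1 element.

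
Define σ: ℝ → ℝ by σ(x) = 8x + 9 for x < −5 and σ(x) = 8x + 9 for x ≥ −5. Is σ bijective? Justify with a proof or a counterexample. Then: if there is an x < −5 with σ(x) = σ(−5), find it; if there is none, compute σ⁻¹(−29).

Both pieces are strictly increasing (slopes 8 and 8), so each is injective on its own interval.
The left piece maps (−∞, −5) onto (−∞, −31); the right piece maps [−5, ∞) onto [−31, ∞).
Since −31 = −31, the images partition ℝ: σ is injective and surjective, hence bijective.
Because the two images are disjoint, no x < −5 has σ(x) = σ(−5), so we compute σ⁻¹(−29): −29 lies in [−31, ∞), so solve 8x + 9 = −29: x = (−29 − 9)/8 = −19/4.

-19/4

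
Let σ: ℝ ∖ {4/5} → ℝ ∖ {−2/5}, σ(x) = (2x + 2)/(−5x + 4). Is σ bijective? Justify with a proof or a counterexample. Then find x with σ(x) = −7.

Suppose σ(u) = σ(v). Cross-multiplying: (2u + 2)(−5v + 4) = (2v + 2)(−5u + 4).
Expanding both sides and cancelling the symmetric terms leaves 18·(u − v) = 0. Since 18 ≠ 0, u = v. So σ is injective.
For any y ≠ −2/5, solving y(−5x + 4) = 2x + 2 for x gives a well-defined x ≠ 4/5. So σ is surjective.
Therefore σ is bijective.
Solving σ(x) = −7: cross-multiplying gives 2x + 2 = −7(−5x + 4), which rearranges to −33x = −30, so x = 10/11.

10/11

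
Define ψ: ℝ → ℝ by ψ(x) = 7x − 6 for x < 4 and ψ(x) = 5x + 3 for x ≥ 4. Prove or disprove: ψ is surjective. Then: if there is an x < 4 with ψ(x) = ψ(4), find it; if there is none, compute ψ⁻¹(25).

Both pieces are strictly increasing (slopes 7 and 5), so each is injective on its own interval.
The left piece maps (−∞, 4) onto (−∞, 22); the right piece maps [4, ∞) onto [23, ∞).
The union (−∞, 22) ∪ [23, ∞) omits the interval between 22 and 23; in particular 22 has no preimage. So ψ is not surjective.
Because the two images are disjoint, no x < 4 has ψ(x) = ψ(4), so we compute ψ⁻¹(25): 25 lies in [23, ∞), so solve 5x + 3 = 25: x = (25 − 3)/5 = 22/5.

22/5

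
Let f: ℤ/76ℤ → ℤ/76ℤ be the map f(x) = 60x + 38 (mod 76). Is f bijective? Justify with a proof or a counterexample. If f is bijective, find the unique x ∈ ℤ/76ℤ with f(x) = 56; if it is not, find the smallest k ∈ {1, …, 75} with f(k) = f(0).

19

Recall that f is injective when f(a) = f(b) forces a = b.
We have gcd(60, 76) = 4 > 1. Taking a = 0 and b = 19: f(0) = 38 and f(19) = 60·19 + 38 = 1178 ≡ 38 (mod 76).
So f(0) = f(19) while 0 ≠ 19, thus f is not injective, hence not bijective.
Since f is not bijective, we find the least positive k with f(k) = f(0): this means 60k ≡ 0 (mod 76), i.e. 76 ∣ 60k. Since gcd(60, 76) = 4, dividing through by 4 this holds exactly when 19 ∣ 15k, and as gcd(15, 19) = 1, exactly when 19 ∣ k.
The smallest positive such k is 19.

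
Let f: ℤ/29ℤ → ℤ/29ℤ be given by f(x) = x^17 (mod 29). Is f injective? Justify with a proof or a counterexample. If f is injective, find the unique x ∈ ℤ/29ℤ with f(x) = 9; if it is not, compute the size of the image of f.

Since 29 is prime, the nonzero elements of ℤ/29ℤ form a cyclic group of order 28.
As gcd(17, 28) = 1, raising to the 17th power is a bijection on this group: if a^17 ≡ b^17 then (ab^{−1})^17 = 1, and the only element of order dividing gcd(17, 28) = 1 is 1, so a = b.
With f(0) = 0 this makes f injective on all of ℤ/29ℤ, hence bijective (finite equal-size domain and codomain). In particular f is injective.
Since f is injective, we find the preimage of 9. The inverse of x ↦ x^17 on (ℤ/29ℤ)^× is x ↦ x^5, because 17·5 = 85 = 3·28 + 1 ≡ 1 (mod 28) and x^{28} = 1 for x ≠ 0 (Fermat). So f⁻¹(9) = 9^5 mod 29.
Repeated squaring mod 29: 9^1 ≡ 9, 9^2 ≡ 9² = 81 ≡ 23, 9^4 ≡ 23² = 529 ≡ 7. Since 5 = 4 + 1, 9^5 ≡ 7·9: 7·9 = 63 ≡ 5. So 9^5 ≡ 5 (mod 29).
Hence f⁻¹(9) = 5.

5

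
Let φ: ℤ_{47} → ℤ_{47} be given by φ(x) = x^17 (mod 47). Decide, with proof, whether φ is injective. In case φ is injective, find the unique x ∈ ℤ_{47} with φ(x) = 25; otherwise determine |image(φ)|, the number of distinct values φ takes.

6

Since 47 is prime, the nonzero elements of ℤ_{47} form a cyclic group of order 46.
As gcd(17, 46) = 1, raising to the 17th power is a bijection on this group: if a^17 ≡ b^17 then (ab^{−1})^17 = 1, and the only element of order dividing gcd(17, 46) = 1 is 1, so a = b.
With φ(0) = 0 this makes φ injective on all of ℤ_{47}, hence bijective (finite equal-size domain and codomain). In particular φ is injective.
Since φ is injective, we find the preimage of 25. The inverse of x ↦ x^17 on (ℤ_{47})^× is x ↦ x^19, because 17·19 = 323 = 7·46 + 1 ≡ 1 (mod 46) and x^{46} = 1 for x ≠ 0 (Fermat). So φ⁻¹(25) = 25^19 mod 47.
Repeated squaring mod 47: 25^1 ≡ 25, 25^2 ≡ 25² = 625 ≡ 14, 25^4 ≡ 14² = 196 ≡ 8, 25^8 ≡ 8² = 64 ≡ 17, 25^16 ≡ 17² = 289 ≡ 7. Since 19 = 16 + 2 + 1, 25^19 ≡ 7·14·25: 7·14 = 98 ≡ 4, then 4·25 = 100 ≡ 6. So 25^19 ≡ 6 (mod 47).
Hence φ⁻¹(25) = 6.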